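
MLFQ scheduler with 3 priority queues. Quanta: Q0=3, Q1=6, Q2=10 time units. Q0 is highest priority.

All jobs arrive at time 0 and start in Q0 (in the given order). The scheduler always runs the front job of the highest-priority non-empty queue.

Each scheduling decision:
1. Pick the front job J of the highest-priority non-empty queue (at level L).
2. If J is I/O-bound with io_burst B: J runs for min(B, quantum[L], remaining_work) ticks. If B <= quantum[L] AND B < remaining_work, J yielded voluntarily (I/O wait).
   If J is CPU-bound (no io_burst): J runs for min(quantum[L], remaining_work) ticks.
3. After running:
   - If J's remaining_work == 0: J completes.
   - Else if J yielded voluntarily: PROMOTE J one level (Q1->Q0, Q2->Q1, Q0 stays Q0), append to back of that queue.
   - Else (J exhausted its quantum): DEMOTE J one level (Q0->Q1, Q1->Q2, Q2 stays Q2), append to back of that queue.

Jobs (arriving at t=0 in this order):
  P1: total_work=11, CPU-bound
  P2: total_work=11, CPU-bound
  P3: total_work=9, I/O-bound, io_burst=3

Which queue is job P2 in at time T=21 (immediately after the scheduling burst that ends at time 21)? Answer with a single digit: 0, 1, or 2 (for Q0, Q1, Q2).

t=0-3: P1@Q0 runs 3, rem=8, quantum used, demote→Q1. Q0=[P2,P3] Q1=[P1] Q2=[]
t=3-6: P2@Q0 runs 3, rem=8, quantum used, demote→Q1. Q0=[P3] Q1=[P1,P2] Q2=[]
t=6-9: P3@Q0 runs 3, rem=6, I/O yield, promote→Q0. Q0=[P3] Q1=[P1,P2] Q2=[]
t=9-12: P3@Q0 runs 3, rem=3, I/O yield, promote→Q0. Q0=[P3] Q1=[P1,P2] Q2=[]
t=12-15: P3@Q0 runs 3, rem=0, completes. Q0=[] Q1=[P1,P2] Q2=[]
t=15-21: P1@Q1 runs 6, rem=2, quantum used, demote→Q2. Q0=[] Q1=[P2] Q2=[P1]
t=21-27: P2@Q1 runs 6, rem=2, quantum used, demote→Q2. Q0=[] Q1=[] Q2=[P1,P2]
t=27-29: P1@Q2 runs 2, rem=0, completes. Q0=[] Q1=[] Q2=[P2]
t=29-31: P2@Q2 runs 2, rem=0, completes. Q0=[] Q1=[] Q2=[]

Answer: 1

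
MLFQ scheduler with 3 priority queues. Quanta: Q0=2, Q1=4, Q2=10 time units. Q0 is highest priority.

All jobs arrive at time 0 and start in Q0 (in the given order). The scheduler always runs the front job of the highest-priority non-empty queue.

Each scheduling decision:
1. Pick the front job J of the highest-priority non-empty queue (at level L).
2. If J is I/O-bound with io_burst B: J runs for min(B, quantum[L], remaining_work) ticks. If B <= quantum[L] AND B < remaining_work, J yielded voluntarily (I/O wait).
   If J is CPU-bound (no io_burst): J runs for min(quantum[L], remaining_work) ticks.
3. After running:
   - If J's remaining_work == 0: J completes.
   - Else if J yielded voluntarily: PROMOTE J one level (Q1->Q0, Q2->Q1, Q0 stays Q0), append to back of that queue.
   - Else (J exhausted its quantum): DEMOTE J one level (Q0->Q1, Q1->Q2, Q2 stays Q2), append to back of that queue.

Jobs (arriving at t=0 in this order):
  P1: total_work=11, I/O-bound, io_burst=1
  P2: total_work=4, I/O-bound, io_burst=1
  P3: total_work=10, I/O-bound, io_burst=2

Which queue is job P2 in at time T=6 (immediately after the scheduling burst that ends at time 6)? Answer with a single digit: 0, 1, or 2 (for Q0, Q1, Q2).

t=0-1: P1@Q0 runs 1, rem=10, I/O yield, promote→Q0. Q0=[P2,P3,P1] Q1=[] Q2=[]
t=1-2: P2@Q0 runs 1, rem=3, I/O yield, promote→Q0. Q0=[P3,P1,P2] Q1=[] Q2=[]
t=2-4: P3@Q0 runs 2, rem=8, I/O yield, promote→Q0. Q0=[P1,P2,P3] Q1=[] Q2=[]
t=4-5: P1@Q0 runs 1, rem=9, I/O yield, promote→Q0. Q0=[P2,P3,P1] Q1=[] Q2=[]
t=5-6: P2@Q0 runs 1, rem=2, I/O yield, promote→Q0. Q0=[P3,P1,P2] Q1=[] Q2=[]
t=6-8: P3@Q0 runs 2, rem=6, I/O yield, promote→Q0. Q0=[P1,P2,P3] Q1=[] Q2=[]
t=8-9: P1@Q0 runs 1, rem=8, I/O yield, promote→Q0. Q0=[P2,P3,P1] Q1=[] Q2=[]
t=9-10: P2@Q0 runs 1, rem=1, I/O yield, promote→Q0. Q0=[P3,P1,P2] Q1=[] Q2=[]
t=10-12: P3@Q0 runs 2, rem=4, I/O yield, promote→Q0. Q0=[P1,P2,P3] Q1=[] Q2=[]
t=12-13: P1@Q0 runs 1, rem=7, I/O yield, promote→Q0. Q0=[P2,P3,P1] Q1=[] Q2=[]
t=13-14: P2@Q0 runs 1, rem=0, completes. Q0=[P3,P1] Q1=[] Q2=[]
t=14-16: P3@Q0 runs 2, rem=2, I/O yield, promote→Q0. Q0=[P1,P3] Q1=[] Q2=[]
t=16-17: P1@Q0 runs 1, rem=6, I/O yield, promote→Q0. Q0=[P3,P1] Q1=[] Q2=[]
t=17-19: P3@Q0 runs 2, rem=0, completes. Q0=[P1] Q1=[] Q2=[]
t=19-20: P1@Q0 runs 1, rem=5, I/O yield, promote→Q0. Q0=[P1] Q1=[] Q2=[]
t=20-21: P1@Q0 runs 1, rem=4, I/O yield, promote→Q0. Q0=[P1] Q1=[] Q2=[]
t=21-22: P1@Q0 runs 1, rem=3, I/O yield, promote→Q0. Q0=[P1] Q1=[] Q2=[]
t=22-23: P1@Q0 runs 1, rem=2, I/O yield, promote→Q0. Q0=[P1] Q1=[] Q2=[]
t=23-24: P1@Q0 runs 1, rem=1, I/O yield, promote→Q0. Q0=[P1] Q1=[] Q2=[]
t=24-25: P1@Q0 runs 1, rem=0, completes. Q0=[] Q1=[] Q2=[]

Answer: 0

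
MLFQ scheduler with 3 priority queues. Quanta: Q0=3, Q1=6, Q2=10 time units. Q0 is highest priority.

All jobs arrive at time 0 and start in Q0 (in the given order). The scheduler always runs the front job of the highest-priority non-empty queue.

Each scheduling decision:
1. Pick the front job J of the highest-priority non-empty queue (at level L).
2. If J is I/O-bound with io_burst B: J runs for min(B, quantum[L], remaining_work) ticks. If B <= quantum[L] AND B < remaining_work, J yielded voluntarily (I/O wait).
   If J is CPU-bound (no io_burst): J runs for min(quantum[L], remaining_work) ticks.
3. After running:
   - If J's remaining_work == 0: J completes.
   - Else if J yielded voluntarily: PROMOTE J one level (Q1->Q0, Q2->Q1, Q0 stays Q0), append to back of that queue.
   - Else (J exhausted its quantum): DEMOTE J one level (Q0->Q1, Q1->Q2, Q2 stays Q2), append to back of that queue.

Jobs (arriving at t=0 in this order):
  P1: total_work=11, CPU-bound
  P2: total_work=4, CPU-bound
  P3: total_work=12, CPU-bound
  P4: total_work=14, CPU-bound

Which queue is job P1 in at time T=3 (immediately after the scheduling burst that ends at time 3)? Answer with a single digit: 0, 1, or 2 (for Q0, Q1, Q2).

t=0-3: P1@Q0 runs 3, rem=8, quantum used, demote→Q1. Q0=[P2,P3,P4] Q1=[P1] Q2=[]
t=3-6: P2@Q0 runs 3, rem=1, quantum used, demote→Q1. Q0=[P3,P4] Q1=[P1,P2] Q2=[]
t=6-9: P3@Q0 runs 3, rem=9, quantum used, demote→Q1. Q0=[P4] Q1=[P1,P2,P3] Q2=[]
t=9-12: P4@Q0 runs 3, rem=11, quantum used, demote→Q1. Q0=[] Q1=[P1,P2,P3,P4] Q2=[]
t=12-18: P1@Q1 runs 6, rem=2, quantum used, demote→Q2. Q0=[] Q1=[P2,P3,P4] Q2=[P1]
t=18-19: P2@Q1 runs 1, rem=0, completes. Q0=[] Q1=[P3,P4] Q2=[P1]
t=19-25: P3@Q1 runs 6, rem=3, quantum used, demote→Q2. Q0=[] Q1=[P4] Q2=[P1,P3]
t=25-31: P4@Q1 runs 6, rem=5, quantum used, demote→Q2. Q0=[] Q1=[] Q2=[P1,P3,P4]
t=31-33: P1@Q2 runs 2, rem=0, completes. Q0=[] Q1=[] Q2=[P3,P4]
t=33-36: P3@Q2 runs 3, rem=0, completes. Q0=[] Q1=[] Q2=[P4]
t=36-41: P4@Q2 runs 5, rem=0, completes. Q0=[] Q1=[] Q2=[]

Answer: 1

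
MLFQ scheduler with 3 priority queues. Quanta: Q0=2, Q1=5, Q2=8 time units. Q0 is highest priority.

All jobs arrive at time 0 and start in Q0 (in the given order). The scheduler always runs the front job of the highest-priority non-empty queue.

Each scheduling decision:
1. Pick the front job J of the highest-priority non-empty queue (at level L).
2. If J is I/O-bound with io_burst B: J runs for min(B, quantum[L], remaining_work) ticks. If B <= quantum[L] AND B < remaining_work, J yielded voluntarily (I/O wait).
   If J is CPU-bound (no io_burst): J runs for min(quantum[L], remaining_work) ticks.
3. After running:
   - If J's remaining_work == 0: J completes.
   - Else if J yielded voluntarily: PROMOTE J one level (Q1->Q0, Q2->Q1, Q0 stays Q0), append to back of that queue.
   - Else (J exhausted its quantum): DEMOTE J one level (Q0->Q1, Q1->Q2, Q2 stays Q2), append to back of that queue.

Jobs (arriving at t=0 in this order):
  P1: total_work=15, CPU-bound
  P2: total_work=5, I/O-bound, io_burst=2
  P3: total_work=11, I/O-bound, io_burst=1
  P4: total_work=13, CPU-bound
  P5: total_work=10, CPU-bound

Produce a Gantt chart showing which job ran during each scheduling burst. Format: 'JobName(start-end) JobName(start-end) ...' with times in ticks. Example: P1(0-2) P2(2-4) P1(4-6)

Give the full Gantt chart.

Answer: P1(0-2) P2(2-4) P3(4-5) P4(5-7) P5(7-9) P2(9-11) P3(11-12) P2(12-13) P3(13-14) P3(14-15) P3(15-16) P3(16-17) P3(17-18) P3(18-19) P3(19-20) P3(20-21) P3(21-22) P1(22-27) P4(27-32) P5(32-37) P1(37-45) P4(45-51) P5(51-54)

Derivation:
t=0-2: P1@Q0 runs 2, rem=13, quantum used, demote→Q1. Q0=[P2,P3,P4,P5] Q1=[P1] Q2=[]
t=2-4: P2@Q0 runs 2, rem=3, I/O yield, promote→Q0. Q0=[P3,P4,P5,P2] Q1=[P1] Q2=[]
t=4-5: P3@Q0 runs 1, rem=10, I/O yield, promote→Q0. Q0=[P4,P5,P2,P3] Q1=[P1] Q2=[]
t=5-7: P4@Q0 runs 2, rem=11, quantum used, demote→Q1. Q0=[P5,P2,P3] Q1=[P1,P4] Q2=[]
t=7-9: P5@Q0 runs 2, rem=8, quantum used, demote→Q1. Q0=[P2,P3] Q1=[P1,P4,P5] Q2=[]
t=9-11: P2@Q0 runs 2, rem=1, I/O yield, promote→Q0. Q0=[P3,P2] Q1=[P1,P4,P5] Q2=[]
t=11-12: P3@Q0 runs 1, rem=9, I/O yield, promote→Q0. Q0=[P2,P3] Q1=[P1,P4,P5] Q2=[]
t=12-13: P2@Q0 runs 1, rem=0, completes. Q0=[P3] Q1=[P1,P4,P5] Q2=[]
t=13-14: P3@Q0 runs 1, rem=8, I/O yield, promote→Q0. Q0=[P3] Q1=[P1,P4,P5] Q2=[]
t=14-15: P3@Q0 runs 1, rem=7, I/O yield, promote→Q0. Q0=[P3] Q1=[P1,P4,P5] Q2=[]
t=15-16: P3@Q0 runs 1, rem=6, I/O yield, promote→Q0. Q0=[P3] Q1=[P1,P4,P5] Q2=[]
t=16-17: P3@Q0 runs 1, rem=5, I/O yield, promote→Q0. Q0=[P3] Q1=[P1,P4,P5] Q2=[]
t=17-18: P3@Q0 runs 1, rem=4, I/O yield, promote→Q0. Q0=[P3] Q1=[P1,P4,P5] Q2=[]
t=18-19: P3@Q0 runs 1, rem=3, I/O yield, promote→Q0. Q0=[P3] Q1=[P1,P4,P5] Q2=[]
t=19-20: P3@Q0 runs 1, rem=2, I/O yield, promote→Q0. Q0=[P3] Q1=[P1,P4,P5] Q2=[]
t=20-21: P3@Q0 runs 1, rem=1, I/O yield, promote→Q0. Q0=[P3] Q1=[P1,P4,P5] Q2=[]
t=21-22: P3@Q0 runs 1, rem=0, completes. Q0=[] Q1=[P1,P4,P5] Q2=[]
t=22-27: P1@Q1 runs 5, rem=8, quantum used, demote→Q2. Q0=[] Q1=[P4,P5] Q2=[P1]
t=27-32: P4@Q1 runs 5, rem=6, quantum used, demote→Q2. Q0=[] Q1=[P5] Q2=[P1,P4]
t=32-37: P5@Q1 runs 5, rem=3, quantum used, demote→Q2. Q0=[] Q1=[] Q2=[P1,P4,P5]
t=37-45: P1@Q2 runs 8, rem=0, completes. Q0=[] Q1=[] Q2=[P4,P5]
t=45-51: P4@Q2 runs 6, rem=0, completes. Q0=[] Q1=[] Q2=[P5]
t=51-54: P5@Q2 runs 3, rem=0, completes. Q0=[] Q1=[] Q2=[]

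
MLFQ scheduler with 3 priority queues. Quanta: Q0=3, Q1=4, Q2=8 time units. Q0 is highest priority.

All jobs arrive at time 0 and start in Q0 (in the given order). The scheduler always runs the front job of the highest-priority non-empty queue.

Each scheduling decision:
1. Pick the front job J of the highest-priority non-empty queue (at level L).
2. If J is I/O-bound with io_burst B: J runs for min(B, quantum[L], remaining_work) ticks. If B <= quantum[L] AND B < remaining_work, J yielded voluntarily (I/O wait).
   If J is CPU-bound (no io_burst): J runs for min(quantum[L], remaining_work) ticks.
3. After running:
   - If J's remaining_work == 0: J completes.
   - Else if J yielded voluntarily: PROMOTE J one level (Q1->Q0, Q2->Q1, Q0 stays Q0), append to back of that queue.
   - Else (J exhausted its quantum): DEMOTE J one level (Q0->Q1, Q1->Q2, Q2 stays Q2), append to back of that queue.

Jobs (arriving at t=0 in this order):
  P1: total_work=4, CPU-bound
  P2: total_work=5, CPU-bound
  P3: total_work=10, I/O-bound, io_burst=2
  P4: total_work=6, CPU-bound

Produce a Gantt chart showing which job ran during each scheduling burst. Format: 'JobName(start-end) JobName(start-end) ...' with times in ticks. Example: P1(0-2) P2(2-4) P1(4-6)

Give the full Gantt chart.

t=0-3: P1@Q0 runs 3, rem=1, quantum used, demote→Q1. Q0=[P2,P3,P4] Q1=[P1] Q2=[]
t=3-6: P2@Q0 runs 3, rem=2, quantum used, demote→Q1. Q0=[P3,P4] Q1=[P1,P2] Q2=[]
t=6-8: P3@Q0 runs 2, rem=8, I/O yield, promote→Q0. Q0=[P4,P3] Q1=[P1,P2] Q2=[]
t=8-11: P4@Q0 runs 3, rem=3, quantum used, demote→Q1. Q0=[P3] Q1=[P1,P2,P4] Q2=[]
t=11-13: P3@Q0 runs 2, rem=6, I/O yield, promote→Q0. Q0=[P3] Q1=[P1,P2,P4] Q2=[]
t=13-15: P3@Q0 runs 2, rem=4, I/O yield, promote→Q0. Q0=[P3] Q1=[P1,P2,P4] Q2=[]
t=15-17: P3@Q0 runs 2, rem=2, I/O yield, promote→Q0. Q0=[P3] Q1=[P1,P2,P4] Q2=[]
t=17-19: P3@Q0 runs 2, rem=0, completes. Q0=[] Q1=[P1,P2,P4] Q2=[]
t=19-20: P1@Q1 runs 1, rem=0, completes. Q0=[] Q1=[P2,P4] Q2=[]
t=20-22: P2@Q1 runs 2, rem=0, completes. Q0=[] Q1=[P4] Q2=[]
t=22-25: P4@Q1 runs 3, rem=0, completes. Q0=[] Q1=[] Q2=[]

Answer: P1(0-3) P2(3-6) P3(6-8) P4(8-11) P3(11-13) P3(13-15) P3(15-17) P3(17-19) P1(19-20) P2(20-22) P4(22-25)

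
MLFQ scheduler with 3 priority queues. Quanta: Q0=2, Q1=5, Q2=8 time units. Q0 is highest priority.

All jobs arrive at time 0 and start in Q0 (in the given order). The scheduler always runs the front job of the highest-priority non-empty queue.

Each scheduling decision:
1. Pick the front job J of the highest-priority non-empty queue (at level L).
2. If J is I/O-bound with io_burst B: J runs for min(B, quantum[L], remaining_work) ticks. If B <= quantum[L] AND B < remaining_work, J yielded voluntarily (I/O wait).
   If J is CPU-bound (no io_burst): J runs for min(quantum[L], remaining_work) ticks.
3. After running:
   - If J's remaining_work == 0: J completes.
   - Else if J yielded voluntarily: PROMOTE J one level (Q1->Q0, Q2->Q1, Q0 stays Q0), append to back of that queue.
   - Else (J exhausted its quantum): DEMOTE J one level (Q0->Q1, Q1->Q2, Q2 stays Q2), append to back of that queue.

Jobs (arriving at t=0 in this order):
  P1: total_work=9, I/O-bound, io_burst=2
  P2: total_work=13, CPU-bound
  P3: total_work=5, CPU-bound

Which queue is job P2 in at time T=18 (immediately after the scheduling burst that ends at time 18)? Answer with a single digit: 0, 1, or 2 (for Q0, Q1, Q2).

t=0-2: P1@Q0 runs 2, rem=7, I/O yield, promote→Q0. Q0=[P2,P3,P1] Q1=[] Q2=[]
t=2-4: P2@Q0 runs 2, rem=11, quantum used, demote→Q1. Q0=[P3,P1] Q1=[P2] Q2=[]
t=4-6: P3@Q0 runs 2, rem=3, quantum used, demote→Q1. Q0=[P1] Q1=[P2,P3] Q2=[]
t=6-8: P1@Q0 runs 2, rem=5, I/O yield, promote→Q0. Q0=[P1] Q1=[P2,P3] Q2=[]
t=8-10: P1@Q0 runs 2, rem=3, I/O yield, promote→Q0. Q0=[P1] Q1=[P2,P3] Q2=[]
t=10-12: P1@Q0 runs 2, rem=1, I/O yield, promote→Q0. Q0=[P1] Q1=[P2,P3] Q2=[]
t=12-13: P1@Q0 runs 1, rem=0, completes. Q0=[] Q1=[P2,P3] Q2=[]
t=13-18: P2@Q1 runs 5, rem=6, quantum used, demote→Q2. Q0=[] Q1=[P3] Q2=[P2]
t=18-21: P3@Q1 runs 3, rem=0, completes. Q0=[] Q1=[] Q2=[P2]
t=21-27: P2@Q2 runs 6, rem=0, completes. Q0=[] Q1=[] Q2=[]

Answer: 2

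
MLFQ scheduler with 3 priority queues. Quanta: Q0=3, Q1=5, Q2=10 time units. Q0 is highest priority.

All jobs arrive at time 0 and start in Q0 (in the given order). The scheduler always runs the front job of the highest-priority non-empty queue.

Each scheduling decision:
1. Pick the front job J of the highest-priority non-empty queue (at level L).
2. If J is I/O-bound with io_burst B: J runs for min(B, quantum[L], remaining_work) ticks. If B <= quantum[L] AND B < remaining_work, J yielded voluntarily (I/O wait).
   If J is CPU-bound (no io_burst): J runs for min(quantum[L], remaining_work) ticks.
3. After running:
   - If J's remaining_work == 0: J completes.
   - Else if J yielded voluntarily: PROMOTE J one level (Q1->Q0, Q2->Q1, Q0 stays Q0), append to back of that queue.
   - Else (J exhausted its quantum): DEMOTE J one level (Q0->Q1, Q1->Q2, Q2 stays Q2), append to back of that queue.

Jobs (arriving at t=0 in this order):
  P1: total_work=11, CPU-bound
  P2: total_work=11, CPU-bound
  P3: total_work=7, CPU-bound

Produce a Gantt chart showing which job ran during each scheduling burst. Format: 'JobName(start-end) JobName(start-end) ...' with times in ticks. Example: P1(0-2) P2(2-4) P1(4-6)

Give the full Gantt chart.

Answer: P1(0-3) P2(3-6) P3(6-9) P1(9-14) P2(14-19) P3(19-23) P1(23-26) P2(26-29)

Derivation:
t=0-3: P1@Q0 runs 3, rem=8, quantum used, demote→Q1. Q0=[P2,P3] Q1=[P1] Q2=[]
t=3-6: P2@Q0 runs 3, rem=8, quantum used, demote→Q1. Q0=[P3] Q1=[P1,P2] Q2=[]
t=6-9: P3@Q0 runs 3, rem=4, quantum used, demote→Q1. Q0=[] Q1=[P1,P2,P3] Q2=[]
t=9-14: P1@Q1 runs 5, rem=3, quantum used, demote→Q2. Q0=[] Q1=[P2,P3] Q2=[P1]
t=14-19: P2@Q1 runs 5, rem=3, quantum used, demote→Q2. Q0=[] Q1=[P3] Q2=[P1,P2]
t=19-23: P3@Q1 runs 4, rem=0, completes. Q0=[] Q1=[] Q2=[P1,P2]
t=23-26: P1@Q2 runs 3, rem=0, completes. Q0=[] Q1=[] Q2=[P2]
t=26-29: P2@Q2 runs 3, rem=0, completes. Q0=[] Q1=[] Q2=[]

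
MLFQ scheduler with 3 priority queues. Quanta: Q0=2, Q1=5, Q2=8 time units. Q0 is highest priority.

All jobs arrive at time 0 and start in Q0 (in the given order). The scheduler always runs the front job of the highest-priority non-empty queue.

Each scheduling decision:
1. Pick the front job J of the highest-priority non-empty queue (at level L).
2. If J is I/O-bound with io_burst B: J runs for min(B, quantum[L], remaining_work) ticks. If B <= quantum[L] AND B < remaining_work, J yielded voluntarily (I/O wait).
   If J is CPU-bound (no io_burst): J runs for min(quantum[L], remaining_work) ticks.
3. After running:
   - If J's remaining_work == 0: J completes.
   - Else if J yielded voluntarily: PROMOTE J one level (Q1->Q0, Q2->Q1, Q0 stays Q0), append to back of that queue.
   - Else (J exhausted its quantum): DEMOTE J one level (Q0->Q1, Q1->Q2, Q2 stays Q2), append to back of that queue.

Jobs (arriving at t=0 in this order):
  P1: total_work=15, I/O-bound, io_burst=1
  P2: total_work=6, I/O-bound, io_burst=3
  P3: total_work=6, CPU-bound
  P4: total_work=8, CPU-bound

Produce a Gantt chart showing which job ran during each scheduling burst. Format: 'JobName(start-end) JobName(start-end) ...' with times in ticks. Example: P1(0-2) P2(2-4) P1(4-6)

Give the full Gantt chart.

t=0-1: P1@Q0 runs 1, rem=14, I/O yield, promote→Q0. Q0=[P2,P3,P4,P1] Q1=[] Q2=[]
t=1-3: P2@Q0 runs 2, rem=4, quantum used, demote→Q1. Q0=[P3,P4,P1] Q1=[P2] Q2=[]
t=3-5: P3@Q0 runs 2, rem=4, quantum used, demote→Q1. Q0=[P4,P1] Q1=[P2,P3] Q2=[]
t=5-7: P4@Q0 runs 2, rem=6, quantum used, demote→Q1. Q0=[P1] Q1=[P2,P3,P4] Q2=[]
t=7-8: P1@Q0 runs 1, rem=13, I/O yield, promote→Q0. Q0=[P1] Q1=[P2,P3,P4] Q2=[]
t=8-9: P1@Q0 runs 1, rem=12, I/O yield, promote→Q0. Q0=[P1] Q1=[P2,P3,P4] Q2=[]
t=9-10: P1@Q0 runs 1, rem=11, I/O yield, promote→Q0. Q0=[P1] Q1=[P2,P3,P4] Q2=[]
t=10-11: P1@Q0 runs 1, rem=10, I/O yield, promote→Q0. Q0=[P1] Q1=[P2,P3,P4] Q2=[]
t=11-12: P1@Q0 runs 1, rem=9, I/O yield, promote→Q0. Q0=[P1] Q1=[P2,P3,P4] Q2=[]
t=12-13: P1@Q0 runs 1, rem=8, I/O yield, promote→Q0. Q0=[P1] Q1=[P2,P3,P4] Q2=[]
t=13-14: P1@Q0 runs 1, rem=7, I/O yield, promote→Q0. Q0=[P1] Q1=[P2,P3,P4] Q2=[]
t=14-15: P1@Q0 runs 1, rem=6, I/O yield, promote→Q0. Q0=[P1] Q1=[P2,P3,P4] Q2=[]
t=15-16: P1@Q0 runs 1, rem=5, I/O yield, promote→Q0. Q0=[P1] Q1=[P2,P3,P4] Q2=[]
t=16-17: P1@Q0 runs 1, rem=4, I/O yield, promote→Q0. Q0=[P1] Q1=[P2,P3,P4] Q2=[]
t=17-18: P1@Q0 runs 1, rem=3, I/O yield, promote→Q0. Q0=[P1] Q1=[P2,P3,P4] Q2=[]
t=18-19: P1@Q0 runs 1, rem=2, I/O yield, promote→Q0. Q0=[P1] Q1=[P2,P3,P4] Q2=[]
t=19-20: P1@Q0 runs 1, rem=1, I/O yield, promote→Q0. Q0=[P1] Q1=[P2,P3,P4] Q2=[]
t=20-21: P1@Q0 runs 1, rem=0, completes. Q0=[] Q1=[P2,P3,P4] Q2=[]
t=21-24: P2@Q1 runs 3, rem=1, I/O yield, promote→Q0. Q0=[P2] Q1=[P3,P4] Q2=[]
t=24-25: P2@Q0 runs 1, rem=0, completes. Q0=[] Q1=[P3,P4] Q2=[]
t=25-29: P3@Q1 runs 4, rem=0, completes. Q0=[] Q1=[P4] Q2=[]
t=29-34: P4@Q1 runs 5, rem=1, quantum used, demote→Q2. Q0=[] Q1=[] Q2=[P4]
t=34-35: P4@Q2 runs 1, rem=0, completes. Q0=[] Q1=[] Q2=[]

Answer: P1(0-1) P2(1-3) P3(3-5) P4(5-7) P1(7-8) P1(8-9) P1(9-10) P1(10-11) P1(11-12) P1(12-13) P1(13-14) P1(14-15) P1(15-16) P1(16-17) P1(17-18) P1(18-19) P1(19-20) P1(20-21) P2(21-24) P2(24-25) P3(25-29) P4(29-34) P4(34-35)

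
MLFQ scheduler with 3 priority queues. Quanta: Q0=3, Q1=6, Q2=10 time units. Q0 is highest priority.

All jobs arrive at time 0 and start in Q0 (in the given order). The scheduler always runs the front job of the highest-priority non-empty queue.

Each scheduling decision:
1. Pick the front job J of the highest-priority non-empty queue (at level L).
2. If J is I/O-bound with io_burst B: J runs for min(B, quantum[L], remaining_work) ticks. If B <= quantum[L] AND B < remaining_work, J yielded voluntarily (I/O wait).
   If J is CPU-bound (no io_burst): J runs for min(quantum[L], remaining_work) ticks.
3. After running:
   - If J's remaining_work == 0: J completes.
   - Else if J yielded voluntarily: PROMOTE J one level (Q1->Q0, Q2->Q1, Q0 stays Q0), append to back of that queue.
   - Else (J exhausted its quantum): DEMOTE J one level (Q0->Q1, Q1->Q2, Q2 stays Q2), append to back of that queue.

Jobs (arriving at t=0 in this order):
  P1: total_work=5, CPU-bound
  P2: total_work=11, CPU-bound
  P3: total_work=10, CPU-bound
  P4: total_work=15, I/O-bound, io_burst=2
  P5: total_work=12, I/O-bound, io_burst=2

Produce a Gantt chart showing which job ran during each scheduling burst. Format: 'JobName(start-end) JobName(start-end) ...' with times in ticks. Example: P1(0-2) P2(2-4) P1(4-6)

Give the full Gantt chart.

t=0-3: P1@Q0 runs 3, rem=2, quantum used, demote→Q1. Q0=[P2,P3,P4,P5] Q1=[P1] Q2=[]
t=3-6: P2@Q0 runs 3, rem=8, quantum used, demote→Q1. Q0=[P3,P4,P5] Q1=[P1,P2] Q2=[]
t=6-9: P3@Q0 runs 3, rem=7, quantum used, demote→Q1. Q0=[P4,P5] Q1=[P1,P2,P3] Q2=[]
t=9-11: P4@Q0 runs 2, rem=13, I/O yield, promote→Q0. Q0=[P5,P4] Q1=[P1,P2,P3] Q2=[]
t=11-13: P5@Q0 runs 2, rem=10, I/O yield, promote→Q0. Q0=[P4,P5] Q1=[P1,P2,P3] Q2=[]
t=13-15: P4@Q0 runs 2, rem=11, I/O yield, promote→Q0. Q0=[P5,P4] Q1=[P1,P2,P3] Q2=[]
t=15-17: P5@Q0 runs 2, rem=8, I/O yield, promote→Q0. Q0=[P4,P5] Q1=[P1,P2,P3] Q2=[]
t=17-19: P4@Q0 runs 2, rem=9, I/O yield, promote→Q0. Q0=[P5,P4] Q1=[P1,P2,P3] Q2=[]
t=19-21: P5@Q0 runs 2, rem=6, I/O yield, promote→Q0. Q0=[P4,P5] Q1=[P1,P2,P3] Q2=[]
t=21-23: P4@Q0 runs 2, rem=7, I/O yield, promote→Q0. Q0=[P5,P4] Q1=[P1,P2,P3] Q2=[]
t=23-25: P5@Q0 runs 2, rem=4, I/O yield, promote→Q0. Q0=[P4,P5] Q1=[P1,P2,P3] Q2=[]
t=25-27: P4@Q0 runs 2, rem=5, I/O yield, promote→Q0. Q0=[P5,P4] Q1=[P1,P2,P3] Q2=[]
t=27-29: P5@Q0 runs 2, rem=2, I/O yield, promote→Q0. Q0=[P4,P5] Q1=[P1,P2,P3] Q2=[]
t=29-31: P4@Q0 runs 2, rem=3, I/O yield, promote→Q0. Q0=[P5,P4] Q1=[P1,P2,P3] Q2=[]
t=31-33: P5@Q0 runs 2, rem=0, completes. Q0=[P4] Q1=[P1,P2,P3] Q2=[]
t=33-35: P4@Q0 runs 2, rem=1, I/O yield, promote→Q0. Q0=[P4] Q1=[P1,P2,P3] Q2=[]
t=35-36: P4@Q0 runs 1, rem=0, completes. Q0=[] Q1=[P1,P2,P3] Q2=[]
t=36-38: P1@Q1 runs 2, rem=0, completes. Q0=[] Q1=[P2,P3] Q2=[]
t=38-44: P2@Q1 runs 6, rem=2, quantum used, demote→Q2. Q0=[] Q1=[P3] Q2=[P2]
t=44-50: P3@Q1 runs 6, rem=1, quantum used, demote→Q2. Q0=[] Q1=[] Q2=[P2,P3]
t=50-52: P2@Q2 runs 2, rem=0, completes. Q0=[] Q1=[] Q2=[P3]
t=52-53: P3@Q2 runs 1, rem=0, completes. Q0=[] Q1=[] Q2=[]

Answer: P1(0-3) P2(3-6) P3(6-9) P4(9-11) P5(11-13) P4(13-15) P5(15-17) P4(17-19) P5(19-21) P4(21-23) P5(23-25) P4(25-27) P5(27-29) P4(29-31) P5(31-33) P4(33-35) P4(35-36) P1(36-38) P2(38-44) P3(44-50) P2(50-52) P3(52-53)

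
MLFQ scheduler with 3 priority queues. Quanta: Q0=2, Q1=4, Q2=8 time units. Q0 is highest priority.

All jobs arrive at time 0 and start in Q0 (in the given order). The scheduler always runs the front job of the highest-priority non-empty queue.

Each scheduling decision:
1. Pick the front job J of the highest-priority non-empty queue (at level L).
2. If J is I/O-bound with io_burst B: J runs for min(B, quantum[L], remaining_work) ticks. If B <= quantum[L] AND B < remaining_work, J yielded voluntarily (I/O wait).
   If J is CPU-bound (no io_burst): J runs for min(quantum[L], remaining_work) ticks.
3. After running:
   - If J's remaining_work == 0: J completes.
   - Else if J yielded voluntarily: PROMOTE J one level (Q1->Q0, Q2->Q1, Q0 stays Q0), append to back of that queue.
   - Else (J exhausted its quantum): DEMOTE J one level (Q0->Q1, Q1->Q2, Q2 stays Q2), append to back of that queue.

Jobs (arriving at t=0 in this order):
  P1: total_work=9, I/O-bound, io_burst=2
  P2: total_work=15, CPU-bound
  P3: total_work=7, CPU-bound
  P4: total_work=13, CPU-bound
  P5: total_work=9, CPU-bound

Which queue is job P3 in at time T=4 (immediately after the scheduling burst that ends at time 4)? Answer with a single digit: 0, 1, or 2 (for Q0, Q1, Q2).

t=0-2: P1@Q0 runs 2, rem=7, I/O yield, promote→Q0. Q0=[P2,P3,P4,P5,P1] Q1=[] Q2=[]
t=2-4: P2@Q0 runs 2, rem=13, quantum used, demote→Q1. Q0=[P3,P4,P5,P1] Q1=[P2] Q2=[]
t=4-6: P3@Q0 runs 2, rem=5, quantum used, demote→Q1. Q0=[P4,P5,P1] Q1=[P2,P3] Q2=[]
t=6-8: P4@Q0 runs 2, rem=11, quantum used, demote→Q1. Q0=[P5,P1] Q1=[P2,P3,P4] Q2=[]
t=8-10: P5@Q0 runs 2, rem=7, quantum used, demote→Q1. Q0=[P1] Q1=[P2,P3,P4,P5] Q2=[]
t=10-12: P1@Q0 runs 2, rem=5, I/O yield, promote→Q0. Q0=[P1] Q1=[P2,P3,P4,P5] Q2=[]
t=12-14: P1@Q0 runs 2, rem=3, I/O yield, promote→Q0. Q0=[P1] Q1=[P2,P3,P4,P5] Q2=[]
t=14-16: P1@Q0 runs 2, rem=1, I/O yield, promote→Q0. Q0=[P1] Q1=[P2,P3,P4,P5] Q2=[]
t=16-17: P1@Q0 runs 1, rem=0, completes. Q0=[] Q1=[P2,P3,P4,P5] Q2=[]
t=17-21: P2@Q1 runs 4, rem=9, quantum used, demote→Q2. Q0=[] Q1=[P3,P4,P5] Q2=[P2]
t=21-25: P3@Q1 runs 4, rem=1, quantum used, demote→Q2. Q0=[] Q1=[P4,P5] Q2=[P2,P3]
t=25-29: P4@Q1 runs 4, rem=7, quantum used, demote→Q2. Q0=[] Q1=[P5] Q2=[P2,P3,P4]
t=29-33: P5@Q1 runs 4, rem=3, quantum used, demote→Q2. Q0=[] Q1=[] Q2=[P2,P3,P4,P5]
t=33-41: P2@Q2 runs 8, rem=1, quantum used, demote→Q2. Q0=[] Q1=[] Q2=[P3,P4,P5,P2]
t=41-42: P3@Q2 runs 1, rem=0, completes. Q0=[] Q1=[] Q2=[P4,P5,P2]
t=42-49: P4@Q2 runs 7, rem=0, completes. Q0=[] Q1=[] Q2=[P5,P2]
t=49-52: P5@Q2 runs 3, rem=0, completes. Q0=[] Q1=[] Q2=[P2]
t=52-53: P2@Q2 runs 1, rem=0, completes. Q0=[] Q1=[] Q2=[]

Answer: 0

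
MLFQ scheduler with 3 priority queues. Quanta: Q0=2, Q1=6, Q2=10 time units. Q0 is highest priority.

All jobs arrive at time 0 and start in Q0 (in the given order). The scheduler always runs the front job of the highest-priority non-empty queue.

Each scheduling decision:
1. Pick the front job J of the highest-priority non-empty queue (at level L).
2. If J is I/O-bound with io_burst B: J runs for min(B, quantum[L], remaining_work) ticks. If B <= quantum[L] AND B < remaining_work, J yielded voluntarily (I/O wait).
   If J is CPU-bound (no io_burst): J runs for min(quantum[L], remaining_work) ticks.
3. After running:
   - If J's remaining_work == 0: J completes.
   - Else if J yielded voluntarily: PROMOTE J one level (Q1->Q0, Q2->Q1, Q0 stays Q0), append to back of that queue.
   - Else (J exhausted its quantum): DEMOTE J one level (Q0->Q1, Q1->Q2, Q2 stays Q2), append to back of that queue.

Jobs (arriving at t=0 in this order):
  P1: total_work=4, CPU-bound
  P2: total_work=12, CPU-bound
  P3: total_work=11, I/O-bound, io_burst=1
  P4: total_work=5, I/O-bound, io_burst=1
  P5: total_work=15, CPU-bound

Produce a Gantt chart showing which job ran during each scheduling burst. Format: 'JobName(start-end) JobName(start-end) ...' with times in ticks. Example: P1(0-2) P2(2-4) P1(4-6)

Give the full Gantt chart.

Answer: P1(0-2) P2(2-4) P3(4-5) P4(5-6) P5(6-8) P3(8-9) P4(9-10) P3(10-11) P4(11-12) P3(12-13) P4(13-14) P3(14-15) P4(15-16) P3(16-17) P3(17-18) P3(18-19) P3(19-20) P3(20-21) P3(21-22) P1(22-24) P2(24-30) P5(30-36) P2(36-40) P5(40-47)

Derivation:
t=0-2: P1@Q0 runs 2, rem=2, quantum used, demote→Q1. Q0=[P2,P3,P4,P5] Q1=[P1] Q2=[]
t=2-4: P2@Q0 runs 2, rem=10, quantum used, demote→Q1. Q0=[P3,P4,P5] Q1=[P1,P2] Q2=[]
t=4-5: P3@Q0 runs 1, rem=10, I/O yield, promote→Q0. Q0=[P4,P5,P3] Q1=[P1,P2] Q2=[]
t=5-6: P4@Q0 runs 1, rem=4, I/O yield, promote→Q0. Q0=[P5,P3,P4] Q1=[P1,P2] Q2=[]
t=6-8: P5@Q0 runs 2, rem=13, quantum used, demote→Q1. Q0=[P3,P4] Q1=[P1,P2,P5] Q2=[]
t=8-9: P3@Q0 runs 1, rem=9, I/O yield, promote→Q0. Q0=[P4,P3] Q1=[P1,P2,P5] Q2=[]
t=9-10: P4@Q0 runs 1, rem=3, I/O yield, promote→Q0. Q0=[P3,P4] Q1=[P1,P2,P5] Q2=[]
t=10-11: P3@Q0 runs 1, rem=8, I/O yield, promote→Q0. Q0=[P4,P3] Q1=[P1,P2,P5] Q2=[]
t=11-12: P4@Q0 runs 1, rem=2, I/O yield, promote→Q0. Q0=[P3,P4] Q1=[P1,P2,P5] Q2=[]
t=12-13: P3@Q0 runs 1, rem=7, I/O yield, promote→Q0. Q0=[P4,P3] Q1=[P1,P2,P5] Q2=[]
t=13-14: P4@Q0 runs 1, rem=1, I/O yield, promote→Q0. Q0=[P3,P4] Q1=[P1,P2,P5] Q2=[]
t=14-15: P3@Q0 runs 1, rem=6, I/O yield, promote→Q0. Q0=[P4,P3] Q1=[P1,P2,P5] Q2=[]
t=15-16: P4@Q0 runs 1, rem=0, completes. Q0=[P3] Q1=[P1,P2,P5] Q2=[]
t=16-17: P3@Q0 runs 1, rem=5, I/O yield, promote→Q0. Q0=[P3] Q1=[P1,P2,P5] Q2=[]
t=17-18: P3@Q0 runs 1, rem=4, I/O yield, promote→Q0. Q0=[P3] Q1=[P1,P2,P5] Q2=[]
t=18-19: P3@Q0 runs 1, rem=3, I/O yield, promote→Q0. Q0=[P3] Q1=[P1,P2,P5] Q2=[]
t=19-20: P3@Q0 runs 1, rem=2, I/O yield, promote→Q0. Q0=[P3] Q1=[P1,P2,P5] Q2=[]
t=20-21: P3@Q0 runs 1, rem=1, I/O yield, promote→Q0. Q0=[P3] Q1=[P1,P2,P5] Q2=[]
t=21-22: P3@Q0 runs 1, rem=0, completes. Q0=[] Q1=[P1,P2,P5] Q2=[]
t=22-24: P1@Q1 runs 2, rem=0, completes. Q0=[] Q1=[P2,P5] Q2=[]
t=24-30: P2@Q1 runs 6, rem=4, quantum used, demote→Q2. Q0=[] Q1=[P5] Q2=[P2]
t=30-36: P5@Q1 runs 6, rem=7, quantum used, demote→Q2. Q0=[] Q1=[] Q2=[P2,P5]
t=36-40: P2@Q2 runs 4, rem=0, completes. Q0=[] Q1=[] Q2=[P5]
t=40-47: P5@Q2 runs 7, rem=0, completes. Q0=[] Q1=[] Q2=[]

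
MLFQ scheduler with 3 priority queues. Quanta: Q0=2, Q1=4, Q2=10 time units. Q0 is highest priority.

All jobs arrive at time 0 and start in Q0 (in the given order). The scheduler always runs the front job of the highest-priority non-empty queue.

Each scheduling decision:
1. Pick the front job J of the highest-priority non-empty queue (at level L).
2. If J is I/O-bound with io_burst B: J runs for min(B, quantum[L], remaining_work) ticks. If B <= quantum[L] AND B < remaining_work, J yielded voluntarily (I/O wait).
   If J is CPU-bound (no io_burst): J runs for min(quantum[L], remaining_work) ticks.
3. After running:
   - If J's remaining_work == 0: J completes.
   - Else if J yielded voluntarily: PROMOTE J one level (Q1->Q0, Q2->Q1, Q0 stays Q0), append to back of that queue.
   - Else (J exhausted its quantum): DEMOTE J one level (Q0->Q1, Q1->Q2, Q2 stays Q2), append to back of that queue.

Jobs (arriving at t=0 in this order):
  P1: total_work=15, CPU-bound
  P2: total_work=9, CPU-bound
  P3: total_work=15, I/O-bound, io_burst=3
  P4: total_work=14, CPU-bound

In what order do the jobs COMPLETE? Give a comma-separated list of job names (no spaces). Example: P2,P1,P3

t=0-2: P1@Q0 runs 2, rem=13, quantum used, demote→Q1. Q0=[P2,P3,P4] Q1=[P1] Q2=[]
t=2-4: P2@Q0 runs 2, rem=7, quantum used, demote→Q1. Q0=[P3,P4] Q1=[P1,P2] Q2=[]
t=4-6: P3@Q0 runs 2, rem=13, quantum used, demote→Q1. Q0=[P4] Q1=[P1,P2,P3] Q2=[]
t=6-8: P4@Q0 runs 2, rem=12, quantum used, demote→Q1. Q0=[] Q1=[P1,P2,P3,P4] Q2=[]
t=8-12: P1@Q1 runs 4, rem=9, quantum used, demote→Q2. Q0=[] Q1=[P2,P3,P4] Q2=[P1]
t=12-16: P2@Q1 runs 4, rem=3, quantum used, demote→Q2. Q0=[] Q1=[P3,P4] Q2=[P1,P2]
t=16-19: P3@Q1 runs 3, rem=10, I/O yield, promote→Q0. Q0=[P3] Q1=[P4] Q2=[P1,P2]
t=19-21: P3@Q0 runs 2, rem=8, quantum used, demote→Q1. Q0=[] Q1=[P4,P3] Q2=[P1,P2]
t=21-25: P4@Q1 runs 4, rem=8, quantum used, demote→Q2. Q0=[] Q1=[P3] Q2=[P1,P2,P4]
t=25-28: P3@Q1 runs 3, rem=5, I/O yield, promote→Q0. Q0=[P3] Q1=[] Q2=[P1,P2,P4]
t=28-30: P3@Q0 runs 2, rem=3, quantum used, demote→Q1. Q0=[] Q1=[P3] Q2=[P1,P2,P4]
t=30-33: P3@Q1 runs 3, rem=0, completes. Q0=[] Q1=[] Q2=[P1,P2,P4]
t=33-42: P1@Q2 runs 9, rem=0, completes. Q0=[] Q1=[] Q2=[P2,P4]
t=42-45: P2@Q2 runs 3, rem=0, completes. Q0=[] Q1=[] Q2=[P4]
t=45-53: P4@Q2 runs 8, rem=0, completes. Q0=[] Q1=[] Q2=[]

Answer: P3,P1,P2,P4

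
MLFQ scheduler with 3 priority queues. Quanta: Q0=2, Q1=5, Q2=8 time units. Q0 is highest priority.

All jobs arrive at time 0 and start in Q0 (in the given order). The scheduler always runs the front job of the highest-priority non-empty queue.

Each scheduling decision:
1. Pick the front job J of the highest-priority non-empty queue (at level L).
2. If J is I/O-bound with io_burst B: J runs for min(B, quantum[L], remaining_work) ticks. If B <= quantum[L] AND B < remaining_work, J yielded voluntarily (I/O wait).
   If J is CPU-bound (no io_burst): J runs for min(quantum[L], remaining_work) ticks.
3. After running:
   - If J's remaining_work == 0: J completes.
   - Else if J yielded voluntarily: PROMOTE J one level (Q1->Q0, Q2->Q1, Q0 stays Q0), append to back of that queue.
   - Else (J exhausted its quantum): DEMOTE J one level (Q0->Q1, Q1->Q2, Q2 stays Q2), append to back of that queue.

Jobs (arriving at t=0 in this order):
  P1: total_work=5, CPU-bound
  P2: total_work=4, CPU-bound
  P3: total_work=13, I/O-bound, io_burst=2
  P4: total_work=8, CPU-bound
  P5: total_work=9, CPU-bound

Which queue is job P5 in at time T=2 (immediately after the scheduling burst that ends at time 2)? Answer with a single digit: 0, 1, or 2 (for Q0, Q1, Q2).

Answer: 0

Derivation:
t=0-2: P1@Q0 runs 2, rem=3, quantum used, demote→Q1. Q0=[P2,P3,P4,P5] Q1=[P1] Q2=[]
t=2-4: P2@Q0 runs 2, rem=2, quantum used, demote→Q1. Q0=[P3,P4,P5] Q1=[P1,P2] Q2=[]
t=4-6: P3@Q0 runs 2, rem=11, I/O yield, promote→Q0. Q0=[P4,P5,P3] Q1=[P1,P2] Q2=[]
t=6-8: P4@Q0 runs 2, rem=6, quantum used, demote→Q1. Q0=[P5,P3] Q1=[P1,P2,P4] Q2=[]
t=8-10: P5@Q0 runs 2, rem=7, quantum used, demote→Q1. Q0=[P3] Q1=[P1,P2,P4,P5] Q2=[]
t=10-12: P3@Q0 runs 2, rem=9, I/O yield, promote→Q0. Q0=[P3] Q1=[P1,P2,P4,P5] Q2=[]
t=12-14: P3@Q0 runs 2, rem=7, I/O yield, promote→Q0. Q0=[P3] Q1=[P1,P2,P4,P5] Q2=[]
t=14-16: P3@Q0 runs 2, rem=5, I/O yield, promote→Q0. Q0=[P3] Q1=[P1,P2,P4,P5] Q2=[]
t=16-18: P3@Q0 runs 2, rem=3, I/O yield, promote→Q0. Q0=[P3] Q1=[P1,P2,P4,P5] Q2=[]
t=18-20: P3@Q0 runs 2, rem=1, I/O yield, promote→Q0. Q0=[P3] Q1=[P1,P2,P4,P5] Q2=[]
t=20-21: P3@Q0 runs 1, rem=0, completes. Q0=[] Q1=[P1,P2,P4,P5] Q2=[]
t=21-24: P1@Q1 runs 3, rem=0, completes. Q0=[] Q1=[P2,P4,P5] Q2=[]
t=24-26: P2@Q1 runs 2, rem=0, completes. Q0=[] Q1=[P4,P5] Q2=[]
t=26-31: P4@Q1 runs 5, rem=1, quantum used, demote→Q2. Q0=[] Q1=[P5] Q2=[P4]
t=31-36: P5@Q1 runs 5, rem=2, quantum used, demote→Q2. Q0=[] Q1=[] Q2=[P4,P5]
t=36-37: P4@Q2 runs 1, rem=0, completes. Q0=[] Q1=[] Q2=[P5]
t=37-39: P5@Q2 runs 2, rem=0, completes. Q0=[] Q1=[] Q2=[]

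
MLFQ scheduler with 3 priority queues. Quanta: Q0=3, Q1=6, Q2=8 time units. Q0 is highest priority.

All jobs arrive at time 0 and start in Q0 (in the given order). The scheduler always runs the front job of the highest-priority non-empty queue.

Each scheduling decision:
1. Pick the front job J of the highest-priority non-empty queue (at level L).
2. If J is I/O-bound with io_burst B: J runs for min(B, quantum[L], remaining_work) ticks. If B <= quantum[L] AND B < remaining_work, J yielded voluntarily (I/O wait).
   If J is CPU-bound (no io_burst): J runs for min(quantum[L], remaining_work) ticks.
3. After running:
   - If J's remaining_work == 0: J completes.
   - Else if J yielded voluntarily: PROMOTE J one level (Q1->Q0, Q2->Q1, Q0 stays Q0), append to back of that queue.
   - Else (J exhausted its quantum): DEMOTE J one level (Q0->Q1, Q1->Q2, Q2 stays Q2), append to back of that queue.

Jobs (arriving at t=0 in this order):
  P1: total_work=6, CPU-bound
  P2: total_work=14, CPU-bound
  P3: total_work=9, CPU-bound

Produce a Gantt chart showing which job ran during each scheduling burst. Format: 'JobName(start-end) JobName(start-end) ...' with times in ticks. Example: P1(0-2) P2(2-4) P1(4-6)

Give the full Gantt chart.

t=0-3: P1@Q0 runs 3, rem=3, quantum used, demote→Q1. Q0=[P2,P3] Q1=[P1] Q2=[]
t=3-6: P2@Q0 runs 3, rem=11, quantum used, demote→Q1. Q0=[P3] Q1=[P1,P2] Q2=[]
t=6-9: P3@Q0 runs 3, rem=6, quantum used, demote→Q1. Q0=[] Q1=[P1,P2,P3] Q2=[]
t=9-12: P1@Q1 runs 3, rem=0, completes. Q0=[] Q1=[P2,P3] Q2=[]
t=12-18: P2@Q1 runs 6, rem=5, quantum used, demote→Q2. Q0=[] Q1=[P3] Q2=[P2]
t=18-24: P3@Q1 runs 6, rem=0, completes. Q0=[] Q1=[] Q2=[P2]
t=24-29: P2@Q2 runs 5, rem=0, completes. Q0=[] Q1=[] Q2=[]

Answer: P1(0-3) P2(3-6) P3(6-9) P1(9-12) P2(12-18) P3(18-24) P2(24-29)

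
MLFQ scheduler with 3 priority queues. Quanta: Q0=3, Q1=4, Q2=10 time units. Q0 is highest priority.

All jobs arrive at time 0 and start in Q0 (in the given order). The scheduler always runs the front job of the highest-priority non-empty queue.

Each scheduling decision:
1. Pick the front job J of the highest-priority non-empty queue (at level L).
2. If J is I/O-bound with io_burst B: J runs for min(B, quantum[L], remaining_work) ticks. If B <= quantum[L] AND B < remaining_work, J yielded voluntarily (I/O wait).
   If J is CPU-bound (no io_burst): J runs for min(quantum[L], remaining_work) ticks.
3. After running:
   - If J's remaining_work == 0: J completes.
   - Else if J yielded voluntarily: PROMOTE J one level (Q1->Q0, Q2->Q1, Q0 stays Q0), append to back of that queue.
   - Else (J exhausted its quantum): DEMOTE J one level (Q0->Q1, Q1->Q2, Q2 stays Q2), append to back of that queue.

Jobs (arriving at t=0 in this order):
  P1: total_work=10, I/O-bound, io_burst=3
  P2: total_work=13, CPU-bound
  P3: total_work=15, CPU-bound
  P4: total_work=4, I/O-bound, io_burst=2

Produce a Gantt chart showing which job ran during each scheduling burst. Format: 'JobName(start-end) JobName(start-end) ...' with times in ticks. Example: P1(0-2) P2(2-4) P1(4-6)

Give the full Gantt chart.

t=0-3: P1@Q0 runs 3, rem=7, I/O yield, promote→Q0. Q0=[P2,P3,P4,P1] Q1=[] Q2=[]
t=3-6: P2@Q0 runs 3, rem=10, quantum used, demote→Q1. Q0=[P3,P4,P1] Q1=[P2] Q2=[]
t=6-9: P3@Q0 runs 3, rem=12, quantum used, demote→Q1. Q0=[P4,P1] Q1=[P2,P3] Q2=[]
t=9-11: P4@Q0 runs 2, rem=2, I/O yield, promote→Q0. Q0=[P1,P4] Q1=[P2,P3] Q2=[]
t=11-14: P1@Q0 runs 3, rem=4, I/O yield, promote→Q0. Q0=[P4,P1] Q1=[P2,P3] Q2=[]
t=14-16: P4@Q0 runs 2, rem=0, completes. Q0=[P1] Q1=[P2,P3] Q2=[]
t=16-19: P1@Q0 runs 3, rem=1, I/O yield, promote→Q0. Q0=[P1] Q1=[P2,P3] Q2=[]
t=19-20: P1@Q0 runs 1, rem=0, completes. Q0=[] Q1=[P2,P3] Q2=[]
t=20-24: P2@Q1 runs 4, rem=6, quantum used, demote→Q2. Q0=[] Q1=[P3] Q2=[P2]
t=24-28: P3@Q1 runs 4, rem=8, quantum used, demote→Q2. Q0=[] Q1=[] Q2=[P2,P3]
t=28-34: P2@Q2 runs 6, rem=0, completes. Q0=[] Q1=[] Q2=[P3]
t=34-42: P3@Q2 runs 8, rem=0, completes. Q0=[] Q1=[] Q2=[]

Answer: P1(0-3) P2(3-6) P3(6-9) P4(9-11) P1(11-14) P4(14-16) P1(16-19) P1(19-20) P2(20-24) P3(24-28) P2(28-34) P3(34-42)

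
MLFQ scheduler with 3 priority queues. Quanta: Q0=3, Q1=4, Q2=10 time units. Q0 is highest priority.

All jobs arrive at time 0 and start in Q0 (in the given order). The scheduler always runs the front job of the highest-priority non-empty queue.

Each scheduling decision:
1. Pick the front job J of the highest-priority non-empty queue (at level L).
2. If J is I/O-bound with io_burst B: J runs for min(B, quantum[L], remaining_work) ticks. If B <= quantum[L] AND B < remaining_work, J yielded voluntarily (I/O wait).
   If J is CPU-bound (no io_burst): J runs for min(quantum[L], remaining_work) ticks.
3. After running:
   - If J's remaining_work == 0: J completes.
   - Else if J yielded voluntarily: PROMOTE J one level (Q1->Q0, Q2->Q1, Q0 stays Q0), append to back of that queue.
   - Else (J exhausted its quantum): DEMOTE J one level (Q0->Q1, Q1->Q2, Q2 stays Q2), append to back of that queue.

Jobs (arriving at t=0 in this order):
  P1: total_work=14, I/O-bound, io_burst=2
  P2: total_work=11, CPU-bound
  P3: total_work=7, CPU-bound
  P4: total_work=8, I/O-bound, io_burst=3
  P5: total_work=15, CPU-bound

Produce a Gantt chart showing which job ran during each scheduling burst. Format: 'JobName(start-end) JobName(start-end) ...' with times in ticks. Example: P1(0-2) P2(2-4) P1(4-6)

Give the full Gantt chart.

t=0-2: P1@Q0 runs 2, rem=12, I/O yield, promote→Q0. Q0=[P2,P3,P4,P5,P1] Q1=[] Q2=[]
t=2-5: P2@Q0 runs 3, rem=8, quantum used, demote→Q1. Q0=[P3,P4,P5,P1] Q1=[P2] Q2=[]
t=5-8: P3@Q0 runs 3, rem=4, quantum used, demote→Q1. Q0=[P4,P5,P1] Q1=[P2,P3] Q2=[]
t=8-11: P4@Q0 runs 3, rem=5, I/O yield, promote→Q0. Q0=[P5,P1,P4] Q1=[P2,P3] Q2=[]
t=11-14: P5@Q0 runs 3, rem=12, quantum used, demote→Q1. Q0=[P1,P4] Q1=[P2,P3,P5] Q2=[]
t=14-16: P1@Q0 runs 2, rem=10, I/O yield, promote→Q0. Q0=[P4,P1] Q1=[P2,P3,P5] Q2=[]
t=16-19: P4@Q0 runs 3, rem=2, I/O yield, promote→Q0. Q0=[P1,P4] Q1=[P2,P3,P5] Q2=[]
t=19-21: P1@Q0 runs 2, rem=8, I/O yield, promote→Q0. Q0=[P4,P1] Q1=[P2,P3,P5] Q2=[]
t=21-23: P4@Q0 runs 2, rem=0, completes. Q0=[P1] Q1=[P2,P3,P5] Q2=[]
t=23-25: P1@Q0 runs 2, rem=6, I/O yield, promote→Q0. Q0=[P1] Q1=[P2,P3,P5] Q2=[]
t=25-27: P1@Q0 runs 2, rem=4, I/O yield, promote→Q0. Q0=[P1] Q1=[P2,P3,P5] Q2=[]
t=27-29: P1@Q0 runs 2, rem=2, I/O yield, promote→Q0. Q0=[P1] Q1=[P2,P3,P5] Q2=[]
t=29-31: P1@Q0 runs 2, rem=0, completes. Q0=[] Q1=[P2,P3,P5] Q2=[]
t=31-35: P2@Q1 runs 4, rem=4, quantum used, demote→Q2. Q0=[] Q1=[P3,P5] Q2=[P2]
t=35-39: P3@Q1 runs 4, rem=0, completes. Q0=[] Q1=[P5] Q2=[P2]
t=39-43: P5@Q1 runs 4, rem=8, quantum used, demote→Q2. Q0=[] Q1=[] Q2=[P2,P5]
t=43-47: P2@Q2 runs 4, rem=0, completes. Q0=[] Q1=[] Q2=[P5]
t=47-55: P5@Q2 runs 8, rem=0, completes. Q0=[] Q1=[] Q2=[]

Answer: P1(0-2) P2(2-5) P3(5-8) P4(8-11) P5(11-14) P1(14-16) P4(16-19) P1(19-21) P4(21-23) P1(23-25) P1(25-27) P1(27-29) P1(29-31) P2(31-35) P3(35-39) P5(39-43) P2(43-47) P5(47-55)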